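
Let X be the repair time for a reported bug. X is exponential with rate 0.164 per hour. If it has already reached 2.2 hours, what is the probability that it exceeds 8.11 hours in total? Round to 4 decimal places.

P(X > s+t | X > s) = e^(−λ(s+t))/e^(−λs) = e^(−λt), independent of s = 2.2.
P(X > 5.91) = e^(−0.96924) ≈ 0.3794.

0.3794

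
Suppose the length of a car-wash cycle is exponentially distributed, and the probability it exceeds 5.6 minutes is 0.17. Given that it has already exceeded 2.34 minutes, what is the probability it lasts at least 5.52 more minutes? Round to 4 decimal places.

0.1744

From e^(−λ·5.6) = 0.17, λ = −ln(0.17)/5.6 = 0.316421.
Memoryless: P(X > 2.34+5.52 | X > 2.34) = P(X > 5.52) = e^(−0.316421·5.52) ≈ 0.1744.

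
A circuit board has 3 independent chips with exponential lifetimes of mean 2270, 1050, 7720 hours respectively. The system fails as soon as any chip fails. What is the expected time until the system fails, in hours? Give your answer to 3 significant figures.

657

The first failure time is exponential with rate Σλ_i = 1/2270 + 1/1050 + 1/7720 = 0.00152244 per hour.
E[min] = 1/Σλ = 1/0.00152244 = 656.839 hours.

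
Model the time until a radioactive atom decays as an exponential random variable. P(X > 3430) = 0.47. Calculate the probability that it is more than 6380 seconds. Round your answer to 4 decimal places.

e^(−λ·3430) = 0.47 ⇒ λ = −ln(0.47)/3430 = 0.000220123.
P(X > 6380) = e^(−0.000220123·6380) = e^(−1.4044) ≈ 0.2455.

0.2455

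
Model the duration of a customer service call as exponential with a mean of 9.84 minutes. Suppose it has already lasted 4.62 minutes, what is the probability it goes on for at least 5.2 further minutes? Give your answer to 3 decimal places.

The rate is λ = 1/9.84 = 0.101626 per minute.
By the memoryless property, P(X > 4.62+5.2 | X > 4.62) = P(X > 5.2).
P(X > 5.2) = e^(−0.52846) ≈ 0.590.

0.590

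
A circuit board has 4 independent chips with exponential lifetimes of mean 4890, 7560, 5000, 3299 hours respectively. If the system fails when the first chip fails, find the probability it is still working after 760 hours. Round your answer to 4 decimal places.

The first failure time is exponential with rate Σλ_i = 1/4890 + 1/7560 + 1/5000 + 1/3299 = 0.000839896 per hour.
P(min > 760) = e^(−0.000839896·760) = e^(−0.63832) ≈ 0.5282.

0.5282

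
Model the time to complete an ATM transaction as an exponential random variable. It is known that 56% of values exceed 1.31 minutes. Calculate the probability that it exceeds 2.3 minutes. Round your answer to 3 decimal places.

e^(−λ·1.31) = 0.56 ⇒ λ = −ln(0.56)/1.31 = 0.44261.
P(X > 2.3) = e^(−0.44261·2.3) = e^(−1.018) ≈ 0.361.

0.361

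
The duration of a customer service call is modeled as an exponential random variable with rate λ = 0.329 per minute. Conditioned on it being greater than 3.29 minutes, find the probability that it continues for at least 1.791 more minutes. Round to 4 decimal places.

The exponential is memoryless, so the remaining time is again Exp(λ): the condition X > 3.29 is irrelevant.
P(X > 1.791) = e^(−0.58924) ≈ 0.5547.

0.5547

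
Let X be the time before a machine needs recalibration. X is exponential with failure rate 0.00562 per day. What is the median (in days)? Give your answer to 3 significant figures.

123

Set 1 − e^(−λt) = 0.5, so t = −ln(0.5)/λ = 0.69315/0.00562 ≈ 123.336 days.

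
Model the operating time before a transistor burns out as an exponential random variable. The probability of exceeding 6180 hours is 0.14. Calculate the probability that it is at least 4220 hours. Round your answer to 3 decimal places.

0.261

e^(−λ·6180) = 0.14 ⇒ λ = −ln(0.14)/6180 = 0.000318141.
P(X > 4220) = e^(−0.000318141·4220) = e^(−1.3426) ≈ 0.261.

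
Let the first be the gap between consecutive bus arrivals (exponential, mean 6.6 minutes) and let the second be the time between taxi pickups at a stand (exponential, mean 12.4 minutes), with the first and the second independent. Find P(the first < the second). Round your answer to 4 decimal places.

0.6526

λ_1 = 1/6.6 = 0.151515, λ_2 = 1/12.4 = 0.0806452.
For independent exponentials, P(the first < the second) = λ_1/(λ_1+λ_2) = 0.151515/0.23216 ≈ 0.6526.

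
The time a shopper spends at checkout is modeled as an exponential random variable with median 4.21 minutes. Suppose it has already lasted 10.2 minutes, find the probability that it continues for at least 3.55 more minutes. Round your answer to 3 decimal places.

For an exponential, median = ln(2)/λ, so λ = ln 2 / 4.21 = 0.164643 per minute.
The exponential is memoryless, so the remaining time is again Exp(λ): the condition X > 10.2 is irrelevant.
P(X > 3.55) = e^(−0.58448) ≈ 0.557.

0.557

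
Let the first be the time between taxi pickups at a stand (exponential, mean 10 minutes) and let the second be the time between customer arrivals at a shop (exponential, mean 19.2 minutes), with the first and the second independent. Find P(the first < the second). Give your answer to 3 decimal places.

λ_1 = 1/10 = 0.1, λ_2 = 1/19.2 = 0.0520833.
For independent exponentials, P(the first < the second) = λ_1/(λ_1+λ_2) = 0.1/0.152083 ≈ 0.658.

0.658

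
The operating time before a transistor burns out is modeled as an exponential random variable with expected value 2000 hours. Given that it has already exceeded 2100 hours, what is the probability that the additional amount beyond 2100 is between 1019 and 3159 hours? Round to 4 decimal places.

The rate is λ = 1/2000 = 0.0005 per hour.
Memoryless: the residual past 2100 is again Exp(λ).
P(1019 < residual < 3159) = e^(−λ·1019) − e^(−λ·3159) = 0.60080 − 0.20608 ≈ 0.3947.

0.3947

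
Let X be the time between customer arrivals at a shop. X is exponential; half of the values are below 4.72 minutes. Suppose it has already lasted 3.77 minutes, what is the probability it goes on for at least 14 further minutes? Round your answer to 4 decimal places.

For an exponential, median = ln(2)/λ, so λ = ln 2 / 4.72 = 0.146853 per minute.
The exponential is memoryless, so the remaining time is again Exp(λ): the condition X > 3.77 is irrelevant.
P(X > 14) = e^(−2.0559) ≈ 0.1280.

0.1280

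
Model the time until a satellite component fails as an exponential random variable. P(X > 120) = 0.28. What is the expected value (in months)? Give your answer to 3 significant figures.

94.3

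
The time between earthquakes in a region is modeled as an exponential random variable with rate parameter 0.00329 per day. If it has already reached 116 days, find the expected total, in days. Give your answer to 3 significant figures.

420

By memorylessness, E[X | X > 116] = 116 + 1/λ = 116 + 303.951 = 419.951 days.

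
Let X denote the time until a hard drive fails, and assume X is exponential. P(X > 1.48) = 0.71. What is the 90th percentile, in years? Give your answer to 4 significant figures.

e^(−λ·1.48) = 0.71 ⇒ λ = −ln(0.71)/1.48 = 0.231412.
90th percentile: 1 − e^(−λt) = 0.9, t = −ln(0.1)/λ = 9.95014 years.

9.950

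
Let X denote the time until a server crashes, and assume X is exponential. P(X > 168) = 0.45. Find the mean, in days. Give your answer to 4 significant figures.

210.4

e^(−λ·168) = 0.45 ⇒ λ = −ln(0.45)/168 = 0.00475302.
Mean = 1/λ = 210.392 days.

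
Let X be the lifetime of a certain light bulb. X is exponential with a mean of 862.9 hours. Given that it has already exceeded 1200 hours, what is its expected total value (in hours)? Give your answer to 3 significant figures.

The rate is λ = 1/862.9 = 0.00115888 per hour.
By memorylessness, E[X | X > 1200] = 1200 + 1/λ = 1200 + 862.9 = 2062.9 hours.

2060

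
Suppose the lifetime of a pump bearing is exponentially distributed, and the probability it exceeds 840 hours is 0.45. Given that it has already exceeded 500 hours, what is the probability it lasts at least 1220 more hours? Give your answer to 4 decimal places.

0.3136

From e^(−λ·840) = 0.45, λ = −ln(0.45)/840 = 0.000950604.
Memoryless: P(X > 500+1220 | X > 500) = P(X > 1220) = e^(−0.000950604·1220) ≈ 0.3136.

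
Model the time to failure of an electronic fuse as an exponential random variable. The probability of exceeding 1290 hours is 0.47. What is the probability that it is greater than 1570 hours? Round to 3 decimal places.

0.399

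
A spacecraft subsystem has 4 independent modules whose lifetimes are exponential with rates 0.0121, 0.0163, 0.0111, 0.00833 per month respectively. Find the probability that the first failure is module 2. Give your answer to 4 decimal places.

0.3408

The time to first failure is exponential with rate Σλ = 0.0121 + 0.0163 + 0.0111 + 0.00833 = 0.04783.
P(module 2 first) = λ_2/Σλ = 0.0163/0.04783 ≈ 0.3408.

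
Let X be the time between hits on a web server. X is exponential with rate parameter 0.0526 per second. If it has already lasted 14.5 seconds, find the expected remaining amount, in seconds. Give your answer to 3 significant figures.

By memorylessness, the remaining amount past any threshold is again Exp(λ) with mean 1/λ = 19.0114 seconds.

19.0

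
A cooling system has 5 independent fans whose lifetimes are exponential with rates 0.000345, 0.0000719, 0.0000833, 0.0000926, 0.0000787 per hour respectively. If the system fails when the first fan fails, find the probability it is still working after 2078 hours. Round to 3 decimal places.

0.248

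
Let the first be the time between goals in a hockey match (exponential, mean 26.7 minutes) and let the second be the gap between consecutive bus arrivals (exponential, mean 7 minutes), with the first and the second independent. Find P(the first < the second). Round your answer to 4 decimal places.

λ_1 = 1/26.7 = 0.0374532, λ_2 = 1/7 = 0.142857.
For independent exponentials, P(the first < the second) = λ_1/(λ_1+λ_2) = 0.0374532/0.18031 ≈ 0.2077.

0.2077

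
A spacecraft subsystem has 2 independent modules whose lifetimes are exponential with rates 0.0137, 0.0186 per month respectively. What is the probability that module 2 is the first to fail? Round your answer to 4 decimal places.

The time to first failure is exponential with rate Σλ = 0.0137 + 0.0186 = 0.0323.
P(module 2 first) = λ_2/Σλ = 0.0186/0.0323 ≈ 0.5759.

0.5759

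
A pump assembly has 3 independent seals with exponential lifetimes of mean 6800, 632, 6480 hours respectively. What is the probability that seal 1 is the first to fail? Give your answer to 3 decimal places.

Rates: λ_i = 1/mean_i → 0.000147059, 0.00158228, 0.000154321; Σλ = 0.00188366.
P(seal 1 first) = λ_1/Σλ = 0.000147059/0.00188366 ≈ 0.078.

0.078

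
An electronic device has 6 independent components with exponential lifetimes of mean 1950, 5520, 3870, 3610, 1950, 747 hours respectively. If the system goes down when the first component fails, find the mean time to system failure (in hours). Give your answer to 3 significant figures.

The first failure time is exponential with rate Σλ_i = 1/1950 + 1/5520 + 1/3870 + 1/3610 + 1/1950 + 1/747 = 0.00308089 per hour.
E[min] = 1/Σλ = 1/0.00308089 = 324.581 hours.

325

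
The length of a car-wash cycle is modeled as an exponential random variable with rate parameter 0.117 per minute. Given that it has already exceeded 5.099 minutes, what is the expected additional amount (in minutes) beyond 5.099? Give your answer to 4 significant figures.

By memorylessness, the remaining amount past any threshold is again Exp(λ) with mean 1/λ = 8.54701 minutes.

8.547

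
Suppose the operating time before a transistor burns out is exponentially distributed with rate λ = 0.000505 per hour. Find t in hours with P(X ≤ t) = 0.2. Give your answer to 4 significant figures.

441.9

Set 1 − e^(−λt) = 0.2, so t = −ln(0.8)/λ = 0.22314/0.000505 ≈ 441.868 hours.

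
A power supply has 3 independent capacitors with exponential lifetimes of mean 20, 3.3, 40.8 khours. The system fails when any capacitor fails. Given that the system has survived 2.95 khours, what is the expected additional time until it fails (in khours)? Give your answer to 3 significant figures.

2.65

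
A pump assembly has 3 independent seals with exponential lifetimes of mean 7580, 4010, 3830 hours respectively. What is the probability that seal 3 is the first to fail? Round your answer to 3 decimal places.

0.406

Rates: λ_i = 1/mean_i → 0.000131926, 0.000249377, 0.000261097; Σλ = 0.000642399.
P(seal 3 first) = λ_3/Σλ = 0.000261097/0.000642399 ≈ 0.406.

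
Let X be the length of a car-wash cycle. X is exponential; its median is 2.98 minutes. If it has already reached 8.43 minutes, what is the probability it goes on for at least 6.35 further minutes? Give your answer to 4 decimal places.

0.2283

For an exponential, median = ln(2)/λ, so λ = ln 2 / 2.98 = 0.2326 per minute.
By the memoryless property, P(X > 8.43+6.35 | X > 8.43) = P(X > 6.35).
P(X > 6.35) = e^(−1.477) ≈ 0.2283.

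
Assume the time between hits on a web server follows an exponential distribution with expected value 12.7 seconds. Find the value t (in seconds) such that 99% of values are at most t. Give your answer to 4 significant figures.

The rate is λ = 1/12.7 = 0.0787402 per second.
Set 1 − e^(−λt) = 0.99, so t = −ln(0.01)/λ = 4.6052/0.0787402 ≈ 58.4857 seconds.

58.49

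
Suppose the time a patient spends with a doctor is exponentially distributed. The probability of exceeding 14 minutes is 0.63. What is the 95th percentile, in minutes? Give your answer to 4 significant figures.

e^(−λ·14) = 0.63 ⇒ λ = −ln(0.63)/14 = 0.0330025.
95th percentile: 1 − e^(−λt) = 0.95, t = −ln(0.05)/λ = 90.7728 minutes.

90.77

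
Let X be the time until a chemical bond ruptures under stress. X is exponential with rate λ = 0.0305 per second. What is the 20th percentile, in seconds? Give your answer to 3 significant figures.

7.32

Set 1 − e^(−λt) = 0.2, so t = −ln(0.8)/λ = 0.22314/0.0305 ≈ 7.31618 seconds.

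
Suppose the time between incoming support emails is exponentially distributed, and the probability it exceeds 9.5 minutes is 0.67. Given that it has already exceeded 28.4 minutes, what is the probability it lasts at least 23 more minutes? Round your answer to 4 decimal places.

From e^(−λ·9.5) = 0.67, λ = −ln(0.67)/9.5 = 0.0421555.
Memoryless: P(X > 28.4+23 | X > 28.4) = P(X > 23) = e^(−0.0421555·23) ≈ 0.3792.

0.3792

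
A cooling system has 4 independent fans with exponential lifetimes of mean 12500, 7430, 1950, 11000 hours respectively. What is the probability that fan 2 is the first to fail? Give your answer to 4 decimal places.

0.1645

Rates: λ_i = 1/mean_i → 0.00008, 0.00013459, 0.000512821, 0.0000909091; Σλ = 0.000818319.
P(fan 2 first) = λ_2/Σλ = 0.00013459/0.000818319 ≈ 0.1645.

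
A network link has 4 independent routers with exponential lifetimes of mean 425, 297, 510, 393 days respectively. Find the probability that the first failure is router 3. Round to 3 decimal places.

Rates: λ_i = 1/mean_i → 0.00235294, 0.003367, 0.00196078, 0.00254453; Σλ = 0.0102253.
P(router 3 first) = λ_3/Σλ = 0.00196078/0.0102253 ≈ 0.192.

0.192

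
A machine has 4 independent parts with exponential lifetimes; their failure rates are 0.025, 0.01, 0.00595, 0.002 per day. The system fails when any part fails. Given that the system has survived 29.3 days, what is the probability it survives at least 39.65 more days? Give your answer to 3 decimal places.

Time to first failure ~ Exp(Σλ) with Σλ = 0.04295.
By memorylessness, P(T > 29.3+39.65 | T > 29.3) = P(T > 39.65) = e^(−0.04295·39.65) ≈ 0.182.

0.182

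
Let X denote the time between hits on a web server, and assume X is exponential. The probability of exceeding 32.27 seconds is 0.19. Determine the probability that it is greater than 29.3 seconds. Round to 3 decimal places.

0.221

e^(−λ·32.27) = 0.19 ⇒ λ = −ln(0.19)/32.27 = 0.0514636.
P(X > 29.3) = e^(−0.0514636·29.3) = e^(−1.5079) ≈ 0.221.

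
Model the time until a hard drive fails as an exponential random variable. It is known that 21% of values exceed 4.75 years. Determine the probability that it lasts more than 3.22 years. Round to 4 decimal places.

e^(−λ·4.75) = 0.21 ⇒ λ = −ln(0.21)/4.75 = 0.328557.
P(X > 3.22) = e^(−0.328557·3.22) = e^(−1.058) ≈ 0.3472.

0.3472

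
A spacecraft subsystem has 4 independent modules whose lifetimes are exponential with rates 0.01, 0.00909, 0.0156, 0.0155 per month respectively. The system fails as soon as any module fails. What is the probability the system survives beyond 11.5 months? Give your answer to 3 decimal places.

0.561

The time to first failure is exponential with rate Σλ = 0.01 + 0.00909 + 0.0156 + 0.0155 = 0.05019.
P(min > 11.5) = e^(−0.05019·11.5) = e^(−0.57718) ≈ 0.561.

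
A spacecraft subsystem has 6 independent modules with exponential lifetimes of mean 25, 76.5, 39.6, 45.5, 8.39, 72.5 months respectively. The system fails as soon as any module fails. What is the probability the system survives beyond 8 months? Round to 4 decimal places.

The first failure time is exponential with rate Σλ_i = 1/25 + 1/76.5 + 1/39.6 + 1/45.5 + 1/8.39 + 1/72.5 = 0.233285 per month.
P(min > 8) = e^(−0.233285·8) = e^(−1.8663) ≈ 0.1547.

0.1547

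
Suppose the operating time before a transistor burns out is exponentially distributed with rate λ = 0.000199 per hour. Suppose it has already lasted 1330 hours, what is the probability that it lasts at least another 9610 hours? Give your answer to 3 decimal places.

P(X > s+t | X > s) = e^(−λ(s+t))/e^(−λs) = e^(−λt), independent of s = 1330.
P(X > 9610) = e^(−1.9124) ≈ 0.148.

0.148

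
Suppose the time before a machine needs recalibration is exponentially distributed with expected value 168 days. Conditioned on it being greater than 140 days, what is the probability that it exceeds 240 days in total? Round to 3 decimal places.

The rate is λ = 1/168 = 0.00595238 per day.
The exponential is memoryless, so the remaining time is again Exp(λ): the condition X > 140 is irrelevant.
P(X > 100) = e^(−0.59524) ≈ 0.551.

0.551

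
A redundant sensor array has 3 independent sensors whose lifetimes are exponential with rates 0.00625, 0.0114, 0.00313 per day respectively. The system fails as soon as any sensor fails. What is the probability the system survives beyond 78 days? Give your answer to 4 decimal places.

0.1977

The time to first failure is exponential with rate Σλ = 0.00625 + 0.0114 + 0.00313 = 0.02078.
P(min > 78) = e^(−0.02078·78) = e^(−1.6208) ≈ 0.1977.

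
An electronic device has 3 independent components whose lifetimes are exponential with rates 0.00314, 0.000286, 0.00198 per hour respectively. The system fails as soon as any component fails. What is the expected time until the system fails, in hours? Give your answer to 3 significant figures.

The time to first failure is exponential with rate Σλ = 0.00314 + 0.000286 + 0.00198 = 0.005406.
E[min] = 1/Σλ = 1/0.005406 = 184.98 hours.

185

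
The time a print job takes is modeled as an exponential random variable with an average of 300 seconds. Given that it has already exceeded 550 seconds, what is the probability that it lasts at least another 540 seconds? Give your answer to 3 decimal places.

The rate is λ = 1/300 = 0.00333333 per second.
P(X > s+t | X > s) = e^(−λ(s+t))/e^(−λs) = e^(−λt), independent of s = 550.
P(X > 540) = e^(−1.8) ≈ 0.165.

0.165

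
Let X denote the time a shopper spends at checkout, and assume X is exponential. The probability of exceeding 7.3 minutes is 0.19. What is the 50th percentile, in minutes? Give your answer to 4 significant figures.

3.047

e^(−λ·7.3) = 0.19 ⇒ λ = −ln(0.19)/7.3 = 0.227497.
50th percentile: 1 − e^(−λt) = 0.5, t = −ln(0.5)/λ = 3.04684 minutes.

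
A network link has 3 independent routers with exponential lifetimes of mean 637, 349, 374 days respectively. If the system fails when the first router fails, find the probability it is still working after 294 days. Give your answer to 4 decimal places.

The first failure time is exponential with rate Σλ_i = 1/637 + 1/349 + 1/374 = 0.00710899 per day.
P(min > 294) = e^(−0.00710899·294) = e^(−2.09) ≈ 0.1237.

0.1237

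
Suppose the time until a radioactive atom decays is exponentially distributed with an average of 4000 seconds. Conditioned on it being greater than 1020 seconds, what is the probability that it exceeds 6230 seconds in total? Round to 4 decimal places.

0.2719

The rate is λ = 1/4000 = 0.00025 per second.
By the memoryless property, P(X > 1020+5210 | X > 1020) = P(X > 5210).
P(X > 5210) = e^(−1.3025) ≈ 0.2719.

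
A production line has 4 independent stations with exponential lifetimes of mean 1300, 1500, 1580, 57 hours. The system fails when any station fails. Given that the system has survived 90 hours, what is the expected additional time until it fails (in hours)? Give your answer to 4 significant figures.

First-failure rate Σλ = 1/1300 + 1/1500 + 1/1580 + 1/57 = 0.0196127.
By memorylessness the expected residual is 1/Σλ = 50.9875 hours, regardless of the 90 already elapsed.

50.99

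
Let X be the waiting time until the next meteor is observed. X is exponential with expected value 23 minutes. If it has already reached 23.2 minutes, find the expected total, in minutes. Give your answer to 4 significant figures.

46.20

The rate is λ = 1/23 = 0.0434783 per minute.
By memorylessness, E[X | X > 23.2] = 23.2 + 1/λ = 23.2 + 23 = 46.2 minutes.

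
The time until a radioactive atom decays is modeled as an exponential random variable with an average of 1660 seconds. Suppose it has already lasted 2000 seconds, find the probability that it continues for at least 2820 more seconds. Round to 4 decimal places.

The rate is λ = 1/1660 = 0.00060241 per second.
By the memoryless property, P(X > 2000+2820 | X > 2000) = P(X > 2820).
P(X > 2820) = e^(−1.6988) ≈ 0.1829.

0.1829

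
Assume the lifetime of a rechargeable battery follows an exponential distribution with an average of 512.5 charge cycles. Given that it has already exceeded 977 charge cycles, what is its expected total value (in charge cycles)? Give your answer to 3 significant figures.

The rate is λ = 1/512.5 = 0.00195122 per charge cycle.
By memorylessness, E[X | X > 977] = 977 + 1/λ = 977 + 512.5 = 1489.5 charge cycles.

1490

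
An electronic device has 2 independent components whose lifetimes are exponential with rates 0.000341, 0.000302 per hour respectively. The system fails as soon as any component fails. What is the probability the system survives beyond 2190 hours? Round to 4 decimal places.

0.2446

The time to first failure is exponential with rate Σλ = 0.000341 + 0.000302 = 0.000643.
P(min > 2190) = e^(−0.000643·2190) = e^(−1.4082) ≈ 0.2446.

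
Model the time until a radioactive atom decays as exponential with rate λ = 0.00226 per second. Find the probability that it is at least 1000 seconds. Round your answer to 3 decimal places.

P(X > 1000) = e^(−λ·1000) = e^(−2.26) ≈ 0.104.

0.104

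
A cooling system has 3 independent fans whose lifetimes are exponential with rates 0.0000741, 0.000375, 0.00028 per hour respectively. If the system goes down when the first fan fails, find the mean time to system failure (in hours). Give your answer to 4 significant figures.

1372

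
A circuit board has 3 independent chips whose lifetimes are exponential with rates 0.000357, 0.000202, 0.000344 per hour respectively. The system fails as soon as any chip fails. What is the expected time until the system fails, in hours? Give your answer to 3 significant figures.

1110

The time to first failure is exponential with rate Σλ = 0.000357 + 0.000202 + 0.000344 = 0.000903.
E[min] = 1/Σλ = 1/0.000903 = 1107.42 hours.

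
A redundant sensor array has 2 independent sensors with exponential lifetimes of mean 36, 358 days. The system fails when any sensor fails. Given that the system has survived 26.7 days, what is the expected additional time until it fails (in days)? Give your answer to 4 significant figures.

32.71

First-failure rate Σλ = 1/36 + 1/358 = 0.0305711.
By memorylessness the expected residual is 1/Σλ = 32.7107 days, regardless of the 26.7 already elapsed.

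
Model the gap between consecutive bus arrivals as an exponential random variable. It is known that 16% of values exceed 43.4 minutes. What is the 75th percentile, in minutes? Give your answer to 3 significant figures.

32.8

e^(−λ·43.4) = 0.16 ⇒ λ = −ln(0.16)/43.4 = 0.0422254.
75th percentile: 1 − e^(−λt) = 0.75, t = −ln(0.25)/λ = 32.8308 minutes.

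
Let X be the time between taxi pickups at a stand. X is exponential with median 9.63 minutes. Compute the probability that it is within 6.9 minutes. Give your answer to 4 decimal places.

0.3914

For an exponential, median = ln(2)/λ, so λ = ln 2 / 9.63 = 0.0719779 per minute.
P(X ≤ 6.9) = 1 − e^(−λ·6.9) = 1 − e^(−0.49665) ≈ 0.3914.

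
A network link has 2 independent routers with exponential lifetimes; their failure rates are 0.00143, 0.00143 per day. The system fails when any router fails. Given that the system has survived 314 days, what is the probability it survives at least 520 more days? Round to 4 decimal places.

0.2260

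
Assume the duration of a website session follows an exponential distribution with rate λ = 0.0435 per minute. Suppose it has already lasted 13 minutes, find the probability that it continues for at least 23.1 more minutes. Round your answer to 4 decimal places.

0.3661

P(X > s+t | X > s) = e^(−λ(s+t))/e^(−λs) = e^(−λt), independent of s = 13.
P(X > 23.1) = e^(−1.0049) ≈ 0.3661.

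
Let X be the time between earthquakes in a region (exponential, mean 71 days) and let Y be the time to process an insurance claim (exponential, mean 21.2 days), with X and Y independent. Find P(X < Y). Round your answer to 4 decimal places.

0.2299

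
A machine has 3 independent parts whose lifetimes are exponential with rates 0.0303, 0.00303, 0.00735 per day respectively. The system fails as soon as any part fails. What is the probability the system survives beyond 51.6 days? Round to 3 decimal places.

0.123

The time to first failure is exponential with rate Σλ = 0.0303 + 0.00303 + 0.00735 = 0.04068.
P(min > 51.6) = e^(−0.04068·51.6) = e^(−2.0991) ≈ 0.123.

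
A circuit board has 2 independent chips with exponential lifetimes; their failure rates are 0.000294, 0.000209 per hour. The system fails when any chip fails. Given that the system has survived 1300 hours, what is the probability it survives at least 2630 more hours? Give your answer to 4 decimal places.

Time to first failure ~ Exp(Σλ) with Σλ = 0.000503.
By memorylessness, P(T > 1300+2630 | T > 1300) = P(T > 2630) = e^(−0.000503·2630) ≈ 0.2664.

0.2664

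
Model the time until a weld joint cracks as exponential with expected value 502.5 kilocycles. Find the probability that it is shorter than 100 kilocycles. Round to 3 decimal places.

0.180

The rate is λ = 1/502.5 = 0.00199005 per kilocycle.
P(X ≤ 100) = 1 − e^(−λ·100) = 1 − e^(−0.199) ≈ 0.180.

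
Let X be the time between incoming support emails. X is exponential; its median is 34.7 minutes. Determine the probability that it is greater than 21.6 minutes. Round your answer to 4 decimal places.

0.6496

For an exponential, median = ln(2)/λ, so λ = ln 2 / 34.7 = 0.0199754 per minute.
P(X > 21.6) = e^(−λ·21.6) = e^(−0.43147) ≈ 0.6496.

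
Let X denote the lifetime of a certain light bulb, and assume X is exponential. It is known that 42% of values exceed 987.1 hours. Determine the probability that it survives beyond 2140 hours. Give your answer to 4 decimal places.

0.1525

e^(−λ·987.1) = 0.42 ⇒ λ = −ln(0.42)/987.1 = 0.000878838.
P(X > 2140) = e^(−0.000878838·2140) = e^(−1.8807) ≈ 0.1525.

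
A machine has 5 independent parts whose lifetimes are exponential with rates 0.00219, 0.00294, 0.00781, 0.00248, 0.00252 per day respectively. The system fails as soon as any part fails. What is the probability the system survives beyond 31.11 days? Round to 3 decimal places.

0.572

The time to first failure is exponential with rate Σλ = 0.00219 + 0.00294 + 0.00781 + 0.00248 + 0.00252 = 0.01794.
P(min > 31.11) = e^(−0.01794·31.11) = e^(−0.55811) ≈ 0.572.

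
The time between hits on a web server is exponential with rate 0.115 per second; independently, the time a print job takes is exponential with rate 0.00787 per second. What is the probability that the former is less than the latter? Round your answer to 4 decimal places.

λ_1 = 0.115, λ_2 = 0.00787.
For independent exponentials, P(the former < the latter) = λ_1/(λ_1+λ_2) = 0.115/0.12287 ≈ 0.9359.

0.9359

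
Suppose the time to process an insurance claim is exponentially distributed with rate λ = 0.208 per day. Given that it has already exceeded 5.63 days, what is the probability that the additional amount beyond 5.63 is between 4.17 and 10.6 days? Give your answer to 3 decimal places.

0.310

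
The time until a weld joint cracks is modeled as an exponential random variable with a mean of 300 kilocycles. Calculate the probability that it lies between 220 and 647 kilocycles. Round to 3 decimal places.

The rate is λ = 1/300 = 0.00333333 per kilocycle.
P(220 < X < 647) = e^(−λ·220) − e^(−λ·647) = 0.48031 − 0.11571 ≈ 0.365.

0.365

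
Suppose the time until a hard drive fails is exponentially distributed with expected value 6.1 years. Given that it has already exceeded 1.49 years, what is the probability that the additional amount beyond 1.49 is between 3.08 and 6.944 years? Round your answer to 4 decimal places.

The rate is λ = 1/6.1 = 0.163934 per year.
Memoryless: the residual past 1.49 is again Exp(λ).
P(3.08 < residual < 6.944) = e^(−λ·3.08) − e^(−λ·6.944) = 0.60356 − 0.32034 ≈ 0.2832.

0.2832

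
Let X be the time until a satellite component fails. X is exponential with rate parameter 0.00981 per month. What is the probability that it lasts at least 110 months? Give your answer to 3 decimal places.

P(X > 110) = e^(−λ·110) = e^(−1.0791) ≈ 0.340.

0.340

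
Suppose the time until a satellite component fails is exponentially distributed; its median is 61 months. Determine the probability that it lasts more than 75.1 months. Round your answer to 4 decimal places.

For an exponential, median = ln(2)/λ, so λ = ln 2 / 61 = 0.0113631 per month.
P(X > 75.1) = e^(−λ·75.1) = e^(−0.85337) ≈ 0.4260.

0.4260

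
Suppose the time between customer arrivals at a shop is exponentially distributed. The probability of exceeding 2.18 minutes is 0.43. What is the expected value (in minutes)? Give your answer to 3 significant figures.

2.58

e^(−λ·2.18) = 0.43 ⇒ λ = −ln(0.43)/2.18 = 0.387142.
Mean = 1/λ = 2.58303 minutes.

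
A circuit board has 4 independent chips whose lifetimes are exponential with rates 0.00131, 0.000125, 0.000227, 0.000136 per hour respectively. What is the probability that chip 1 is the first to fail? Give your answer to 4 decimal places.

0.7286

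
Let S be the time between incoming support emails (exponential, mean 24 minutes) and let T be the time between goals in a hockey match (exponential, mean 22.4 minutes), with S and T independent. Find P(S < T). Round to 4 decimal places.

λ_1 = 1/24 = 0.0416667, λ_2 = 1/22.4 = 0.0446429.
For independent exponentials, P(S < T) = λ_1/(λ_1+λ_2) = 0.0416667/0.0863095 ≈ 0.4828.

0.4828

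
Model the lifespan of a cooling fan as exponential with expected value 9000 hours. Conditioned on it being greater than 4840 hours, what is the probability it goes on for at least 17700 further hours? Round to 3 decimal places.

0.140

The rate is λ = 1/9000 = 0.000111111 per hour.
P(X > s+t | X > s) = e^(−λ(s+t))/e^(−λs) = e^(−λt), independent of s = 4840.
P(X > 17700) = e^(−1.9667) ≈ 0.140.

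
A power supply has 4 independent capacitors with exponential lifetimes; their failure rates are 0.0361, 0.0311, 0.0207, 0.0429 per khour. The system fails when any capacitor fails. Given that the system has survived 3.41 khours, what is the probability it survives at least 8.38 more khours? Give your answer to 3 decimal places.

Time to first failure ~ Exp(Σλ) with Σλ = 0.1308.
By memorylessness, P(T > 3.41+8.38 | T > 3.41) = P(T > 8.38) = e^(−0.1308·8.38) ≈ 0.334.

0.334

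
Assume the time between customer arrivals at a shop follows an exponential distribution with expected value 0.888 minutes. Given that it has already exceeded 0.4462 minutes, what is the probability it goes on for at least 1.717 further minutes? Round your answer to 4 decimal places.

0.1446

The rate is λ = 1/0.888 = 1.12613 per minute.
By the memoryless property, P(X > 0.4462+1.717 | X > 0.4462) = P(X > 1.717).
P(X > 1.717) = e^(−1.9336) ≈ 0.1446.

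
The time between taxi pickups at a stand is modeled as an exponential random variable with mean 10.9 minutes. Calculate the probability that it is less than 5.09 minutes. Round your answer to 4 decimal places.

The rate is λ = 1/10.9 = 0.0917431 per minute.
P(X ≤ 5.09) = 1 − e^(−λ·5.09) = 1 − e^(−0.46697) ≈ 0.3731.

0.3731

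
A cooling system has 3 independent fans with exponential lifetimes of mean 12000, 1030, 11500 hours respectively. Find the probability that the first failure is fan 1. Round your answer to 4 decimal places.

Rates: λ_i = 1/mean_i → 0.0000833333, 0.000970874, 0.0000869565; Σλ = 0.00114116.
P(fan 1 first) = λ_1/Σλ = 0.0000833333/0.00114116 ≈ 0.0730.

0.0730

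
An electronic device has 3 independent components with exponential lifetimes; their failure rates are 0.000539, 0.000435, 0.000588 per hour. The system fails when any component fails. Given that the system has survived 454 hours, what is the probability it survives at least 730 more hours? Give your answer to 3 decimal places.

0.320

Time to first failure ~ Exp(Σλ) with Σλ = 0.001562.
By memorylessness, P(T > 454+730 | T > 454) = P(T > 730) = e^(−0.001562·730) ≈ 0.320.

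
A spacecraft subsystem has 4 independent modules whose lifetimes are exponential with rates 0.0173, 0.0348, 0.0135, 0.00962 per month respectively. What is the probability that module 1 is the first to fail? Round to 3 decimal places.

0.230

The time to first failure is exponential with rate Σλ = 0.0173 + 0.0348 + 0.0135 + 0.00962 = 0.07522.
P(module 1 first) = λ_1/Σλ = 0.0173/0.07522 ≈ 0.230.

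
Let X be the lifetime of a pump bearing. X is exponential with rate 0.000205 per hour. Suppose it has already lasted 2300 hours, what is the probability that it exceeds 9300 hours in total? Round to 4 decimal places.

0.2381

The exponential is memoryless, so the remaining time is again Exp(λ): the condition X > 2300 is irrelevant.
P(X > 7000) = e^(−1.435) ≈ 0.2381.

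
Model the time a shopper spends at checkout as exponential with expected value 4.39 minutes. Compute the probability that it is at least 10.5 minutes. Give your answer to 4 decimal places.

0.0915

The rate is λ = 1/4.39 = 0.22779 per minute.
P(X > 10.5) = e^(−λ·10.5) = e^(−2.3918) ≈ 0.0915.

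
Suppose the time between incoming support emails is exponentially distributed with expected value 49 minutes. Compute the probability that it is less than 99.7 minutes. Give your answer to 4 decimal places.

The rate is λ = 1/49 = 0.0204082 per minute.
P(X ≤ 99.7) = 1 − e^(−λ·99.7) = 1 − e^(−2.0347) ≈ 0.8693.

0.8693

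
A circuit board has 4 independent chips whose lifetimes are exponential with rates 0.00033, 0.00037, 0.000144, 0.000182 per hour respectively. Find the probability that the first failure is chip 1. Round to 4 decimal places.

The time to first failure is exponential with rate Σλ = 0.00033 + 0.00037 + 0.000144 + 0.000182 = 0.001026.
P(chip 1 first) = λ_1/Σλ = 0.00033/0.001026 ≈ 0.3216.

0.3216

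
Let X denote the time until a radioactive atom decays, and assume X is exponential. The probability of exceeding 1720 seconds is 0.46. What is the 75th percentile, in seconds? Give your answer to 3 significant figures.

e^(−λ·1720) = 0.46 ⇒ λ = −ln(0.46)/1720 = 0.00045147.
75th percentile: 1 − e^(−λt) = 0.75, t = −ln(0.25)/λ = 3070.62 seconds.

3070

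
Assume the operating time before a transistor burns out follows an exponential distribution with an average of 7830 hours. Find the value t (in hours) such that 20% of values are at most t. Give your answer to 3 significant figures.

The rate is λ = 1/7830 = 0.000127714 per hour.
Set 1 − e^(−λt) = 0.2, so t = −ln(0.8)/λ = 0.22314/0.000127714 ≈ 1747.21 hours.

1750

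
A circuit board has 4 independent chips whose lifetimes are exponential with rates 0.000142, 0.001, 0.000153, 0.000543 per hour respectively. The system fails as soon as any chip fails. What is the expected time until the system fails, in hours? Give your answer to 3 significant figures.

544

The time to first failure is exponential with rate Σλ = 0.000142 + 0.001 + 0.000153 + 0.000543 = 0.001838.
E[min] = 1/Σλ = 1/0.001838 = 544.07 hours.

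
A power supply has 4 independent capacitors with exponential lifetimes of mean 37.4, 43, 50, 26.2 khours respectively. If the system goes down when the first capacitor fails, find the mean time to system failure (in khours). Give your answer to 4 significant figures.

9.245

The first failure time is exponential with rate Σλ_i = 1/37.4 + 1/43 + 1/50 + 1/26.2 = 0.108162 per khour.
E[min] = 1/Σλ = 1/0.108162 = 9.24542 khours.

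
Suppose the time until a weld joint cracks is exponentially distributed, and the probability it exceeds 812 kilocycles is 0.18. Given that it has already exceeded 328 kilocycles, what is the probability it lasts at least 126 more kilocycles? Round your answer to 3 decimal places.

0.766

From e^(−λ·812) = 0.18, λ = −ln(0.18)/812 = 0.00211182.
Memoryless: P(X > 328+126 | X > 328) = P(X > 126) = e^(−0.00211182·126) ≈ 0.766.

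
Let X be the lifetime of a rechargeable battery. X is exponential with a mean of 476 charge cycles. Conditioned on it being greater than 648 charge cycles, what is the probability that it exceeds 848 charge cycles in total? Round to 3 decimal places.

The rate is λ = 1/476 = 0.00210084 per charge cycle.
By the memoryless property, P(X > 648+200 | X > 648) = P(X > 200).
P(X > 200) = e^(−0.42017) ≈ 0.657.

0.657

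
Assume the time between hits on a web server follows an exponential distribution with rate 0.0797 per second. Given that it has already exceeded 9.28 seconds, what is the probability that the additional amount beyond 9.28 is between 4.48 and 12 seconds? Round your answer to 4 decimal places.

Memoryless: the residual past 9.28 is again Exp(λ).
P(4.48 < residual < 12) = e^(−λ·4.48) − e^(−λ·12) = 0.69973 − 0.38427 ≈ 0.3155.

0.3155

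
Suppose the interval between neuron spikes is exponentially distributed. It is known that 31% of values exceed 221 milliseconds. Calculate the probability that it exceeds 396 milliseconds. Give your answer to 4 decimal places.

0.1226

e^(−λ·221) = 0.31 ⇒ λ = −ln(0.31)/221 = 0.00529947.
P(X > 396) = e^(−0.00529947·396) = e^(−2.0986) ≈ 0.1226.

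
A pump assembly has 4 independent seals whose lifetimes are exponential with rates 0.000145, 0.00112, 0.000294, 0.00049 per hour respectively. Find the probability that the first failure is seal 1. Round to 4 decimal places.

The time to first failure is exponential with rate Σλ = 0.000145 + 0.00112 + 0.000294 + 0.00049 = 0.002049.
P(seal 1 first) = λ_1/Σλ = 0.000145/0.002049 ≈ 0.0708.

0.0708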